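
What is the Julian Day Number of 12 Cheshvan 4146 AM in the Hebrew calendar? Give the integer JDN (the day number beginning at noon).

Equivalently 3 November 385 (proleptic Gregorian).
JDN 2299161 is 15 October 1582 CE (Gregorian); the target day is −437176 days from there, so JDN = 1861985.

1861985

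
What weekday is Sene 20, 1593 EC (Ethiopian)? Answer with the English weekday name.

Equivalently 24 June 1601 Gregorian, JDN 2305988.
JDN 2305988 mod 7 = 6, and JDN 0 was a Monday, so this is a Sunday.

Sunday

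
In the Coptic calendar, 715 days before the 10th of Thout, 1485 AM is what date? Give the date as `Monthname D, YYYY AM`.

Thout 26, 1483 AM

JDN of the 10th of Thout, 1485 AM = 2367070.
2367070 − 715 = 2366355.
JDN 2366355 in the Coptic calendar is Thout 26, 1483 AM.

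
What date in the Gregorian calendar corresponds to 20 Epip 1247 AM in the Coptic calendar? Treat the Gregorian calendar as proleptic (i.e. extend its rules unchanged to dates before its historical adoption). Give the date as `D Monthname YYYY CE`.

24 July 1531 CE

Julian Day Number of the source date = 2280450.
Converting JDN 2280450 to the Gregorian calendar gives 24 July 1531 CE.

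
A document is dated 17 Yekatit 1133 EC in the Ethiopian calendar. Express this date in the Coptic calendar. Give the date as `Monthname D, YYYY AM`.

Both dates share Julian Day Number 2137850; in the Coptic calendar that is 17 Meshir 857 AM.

Meshir 17, 857 AM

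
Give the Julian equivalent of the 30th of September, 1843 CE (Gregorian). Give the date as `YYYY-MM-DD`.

1843-09-18

The Julian–Gregorian offset here is 12 days (Julian trailing).
30 September 1843 Gregorian − 12 days → 18 September 1843 Julian.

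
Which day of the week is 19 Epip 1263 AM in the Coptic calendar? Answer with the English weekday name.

This is JDN 2286293 (23 July 1547 Gregorian).
Since JDN mod 7 = 2 (0 = Monday), the day is Wednesday.

Wednesday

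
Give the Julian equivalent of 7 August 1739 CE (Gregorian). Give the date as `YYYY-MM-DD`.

At this point the Julian calendar is 11 days behind the Gregorian.
7 August 1739 Gregorian − 11 days → 27 July 1739 Julian.

1739-07-27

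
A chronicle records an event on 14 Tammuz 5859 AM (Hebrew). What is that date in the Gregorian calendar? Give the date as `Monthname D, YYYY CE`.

July 2, 2099 CE

Both dates share Julian Day Number 2487887; in the Gregorian calendar that is 2 July 2099 CE.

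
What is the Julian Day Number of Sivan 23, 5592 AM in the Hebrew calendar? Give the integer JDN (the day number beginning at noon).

2390356

Equivalently 21 June 1832 (Gregorian).
JDN 2299161 is 15 October 1582 CE (Gregorian); the target day is +91195 days from there, so JDN = 2390356.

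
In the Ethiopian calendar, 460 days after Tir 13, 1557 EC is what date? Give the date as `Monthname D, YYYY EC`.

JDN of Tir 13, 1557 EC = 2292682.
2292682 + 460 = 2293142.
JDN 2293142 in the Ethiopian calendar is Miyazya 18, 1558 EC.

Miyazya 18, 1558 EC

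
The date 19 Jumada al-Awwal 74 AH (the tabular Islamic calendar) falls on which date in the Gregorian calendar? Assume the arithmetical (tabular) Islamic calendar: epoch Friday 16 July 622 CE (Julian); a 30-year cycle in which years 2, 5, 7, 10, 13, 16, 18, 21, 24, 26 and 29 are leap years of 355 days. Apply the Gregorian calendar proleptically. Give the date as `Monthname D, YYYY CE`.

September 29, 693 CE

Julian Day Number of the source date = 1974445.
Converting JDN 1974445 to the Gregorian calendar gives 29 September 693 CE.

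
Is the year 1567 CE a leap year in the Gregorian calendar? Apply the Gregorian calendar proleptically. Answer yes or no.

1567 is not divisible by 4, so it is a common year.

no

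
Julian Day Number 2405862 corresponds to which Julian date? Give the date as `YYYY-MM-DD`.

1874-11-22

JDN 2405862 is 4 December 1874 in the Gregorian calendar.
In the Julian calendar that day is 1874-11-22.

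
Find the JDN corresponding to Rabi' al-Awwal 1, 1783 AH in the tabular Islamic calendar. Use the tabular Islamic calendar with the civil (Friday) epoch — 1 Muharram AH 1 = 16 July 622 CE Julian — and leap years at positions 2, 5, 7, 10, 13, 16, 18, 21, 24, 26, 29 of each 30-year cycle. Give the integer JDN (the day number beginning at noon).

In the Gregorian calendar the same day is 24 August 2351.
JDN 2400001 is 17 November 1858 CE (Gregorian), MJD 0; the target day is +179979 days from there, so JDN = 2579980.

2579980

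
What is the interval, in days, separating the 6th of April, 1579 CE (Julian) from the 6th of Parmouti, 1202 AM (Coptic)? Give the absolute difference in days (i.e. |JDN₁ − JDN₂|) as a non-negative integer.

33973

First date → JDN 2297883; second date → JDN 2263910.
The interval is |2297883 − 2263910| = 33973 days.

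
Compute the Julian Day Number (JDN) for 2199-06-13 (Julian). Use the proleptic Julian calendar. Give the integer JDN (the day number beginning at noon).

Equivalently 27 June 2199 (Gregorian).
JDN 2299161 is 15 October 1582 CE (Gregorian); the target day is +225245 days from there, so JDN = 2524406.

2524406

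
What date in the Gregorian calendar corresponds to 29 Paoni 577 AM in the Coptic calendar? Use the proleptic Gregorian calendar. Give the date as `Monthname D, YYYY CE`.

Both dates share Julian Day Number 2035712; in the Gregorian calendar that is 27 June 861 CE.

June 27, 861 CE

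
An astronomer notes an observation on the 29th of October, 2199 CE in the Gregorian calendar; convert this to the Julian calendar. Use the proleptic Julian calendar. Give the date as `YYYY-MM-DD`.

2199-10-15

For dates in this range the Gregorian date is 14 days ahead of the Julian.
29 October 2199 Gregorian − 14 days → 15 October 2199 Julian.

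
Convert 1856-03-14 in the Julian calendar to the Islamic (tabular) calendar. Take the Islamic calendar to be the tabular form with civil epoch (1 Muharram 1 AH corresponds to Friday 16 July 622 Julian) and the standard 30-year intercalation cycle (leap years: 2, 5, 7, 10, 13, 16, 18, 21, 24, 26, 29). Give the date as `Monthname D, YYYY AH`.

Rajab 19, 1272 AH

Both dates share Julian Day Number 2399035; in the tabular Islamic calendar that is 19 Rajab 1272 AH.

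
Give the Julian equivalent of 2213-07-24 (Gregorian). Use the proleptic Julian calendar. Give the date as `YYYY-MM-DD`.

The Julian–Gregorian offset here is 15 days (Julian trailing).
24 July 2213 Gregorian − 15 days → 9 July 2213 Julian.

2213-07-09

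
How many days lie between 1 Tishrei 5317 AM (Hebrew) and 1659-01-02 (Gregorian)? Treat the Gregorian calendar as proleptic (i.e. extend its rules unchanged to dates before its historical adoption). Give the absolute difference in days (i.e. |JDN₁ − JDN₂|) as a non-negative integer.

37364

JDN of the first date = 2289635.
JDN of the second date = 2326999.
|2326999 − 2289635| = 37364.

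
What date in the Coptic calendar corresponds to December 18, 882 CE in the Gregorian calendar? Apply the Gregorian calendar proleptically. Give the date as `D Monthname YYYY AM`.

Julian Day Number of the source date = 2043556.
Converting JDN 2043556 to the Coptic calendar gives 18 Koiak 599 AM.

18 Koiak 599 AM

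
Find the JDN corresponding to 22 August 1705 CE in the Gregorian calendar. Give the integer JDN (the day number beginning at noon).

2344032

JDN 2451545 is 1 January 2000 CE (Gregorian); the target day is −107513 days from there, so JDN = 2344032.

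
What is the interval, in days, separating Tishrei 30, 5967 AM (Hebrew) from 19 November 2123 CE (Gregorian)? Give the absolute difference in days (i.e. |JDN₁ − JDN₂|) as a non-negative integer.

30298

JDN of the first date = 2527090.
JDN of the second date = 2496792.
|2496792 − 2527090| = 30298.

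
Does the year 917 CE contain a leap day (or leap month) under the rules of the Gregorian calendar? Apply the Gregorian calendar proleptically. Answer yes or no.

917 is not divisible by 4, so it is a common year.

no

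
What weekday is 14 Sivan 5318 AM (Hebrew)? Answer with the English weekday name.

Equivalently 10 June 1558 Gregorian, JDN 2290268.
2290268 ≡ 1 (mod 7); counting from Monday = 0 gives Tuesday.

Tuesday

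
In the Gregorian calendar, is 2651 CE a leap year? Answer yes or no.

no

2651 is not divisible by 4, so it is a common year.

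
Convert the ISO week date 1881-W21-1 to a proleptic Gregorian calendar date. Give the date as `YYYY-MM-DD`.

ISO week 1 of 1881 is the week containing the first Thursday of 1881.
Week 21, day 1 (Monday) lands on 1881-05-23.

1881-05-23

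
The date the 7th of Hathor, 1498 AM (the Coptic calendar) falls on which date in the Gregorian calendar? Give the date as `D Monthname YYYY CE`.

Both dates share Julian Day Number 2371875; in the Gregorian calendar that is 14 November 1781 CE.

14 November 1781 CE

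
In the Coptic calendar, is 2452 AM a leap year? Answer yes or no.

2452 mod 4 = 0; in the Coptic calendar a year is leap when year mod 4 = 3, so it is a common year.

no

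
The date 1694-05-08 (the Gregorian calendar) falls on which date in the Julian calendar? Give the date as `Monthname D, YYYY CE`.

The Julian–Gregorian offset here is 10 days (Julian trailing).
8 May 1694 Gregorian − 10 days → 28 April 1694 Julian.

April 28, 1694 CE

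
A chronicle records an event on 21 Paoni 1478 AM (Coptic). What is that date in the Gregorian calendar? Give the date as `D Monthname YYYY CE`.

26 June 1762 CE

Both dates share Julian Day Number 2364794; in the Gregorian calendar that is 26 June 1762 CE.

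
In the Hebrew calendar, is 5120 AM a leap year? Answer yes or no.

Hebrew year 5120 is year 9 of its 19-year Metonic cycle; leap years are at positions 3, 6, 8, 11, 14, 17, 19, so it is a common year (12 months).

no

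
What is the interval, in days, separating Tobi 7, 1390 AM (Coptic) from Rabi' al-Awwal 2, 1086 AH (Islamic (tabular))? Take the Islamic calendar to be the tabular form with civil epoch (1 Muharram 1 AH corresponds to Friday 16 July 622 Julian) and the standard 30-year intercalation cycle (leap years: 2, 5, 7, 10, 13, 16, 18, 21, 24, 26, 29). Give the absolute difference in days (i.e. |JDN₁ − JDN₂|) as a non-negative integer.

JDN of the first date = 2332488.
JDN of the second date = 2332988.
|2332988 − 2332488| = 500.

500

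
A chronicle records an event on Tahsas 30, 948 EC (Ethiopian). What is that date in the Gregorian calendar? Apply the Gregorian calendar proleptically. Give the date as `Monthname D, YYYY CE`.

January 1, 956 CE

Both dates share Julian Day Number 2070232; in the Gregorian calendar that is 1 January 956 CE.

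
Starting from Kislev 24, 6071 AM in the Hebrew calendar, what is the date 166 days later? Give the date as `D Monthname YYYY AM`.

14 Sivan 6071 AM

Counting 166 days forward from JDN 2565120 reaches JDN 2565286, which is 14 Sivan 6071 AM.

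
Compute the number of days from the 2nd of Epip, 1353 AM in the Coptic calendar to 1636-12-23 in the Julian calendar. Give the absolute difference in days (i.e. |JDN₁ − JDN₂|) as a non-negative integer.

185

JDN of the first date = 2319149.
JDN of the second date = 2318964.
|2318964 − 2319149| = 185.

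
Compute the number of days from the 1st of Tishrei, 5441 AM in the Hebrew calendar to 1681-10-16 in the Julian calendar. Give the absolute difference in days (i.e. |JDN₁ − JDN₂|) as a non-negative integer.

First date → JDN 2334935; second date → JDN 2335332.
The interval is |2334935 − 2335332| = 397 days.

397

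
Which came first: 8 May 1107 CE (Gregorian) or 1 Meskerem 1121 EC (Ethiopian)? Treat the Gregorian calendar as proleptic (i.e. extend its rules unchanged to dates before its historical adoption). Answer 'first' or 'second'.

First date → JDN 2125510; second date → JDN 2133301.
JDN 2125510 < JDN 2133301, so the first date is earlier.

first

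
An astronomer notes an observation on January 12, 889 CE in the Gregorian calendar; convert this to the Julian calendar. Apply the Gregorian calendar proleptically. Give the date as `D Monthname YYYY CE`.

For dates in this range the Gregorian date is 4 days ahead of the Julian.
12 January 889 Gregorian − 4 days → 8 January 889 Julian.

8 January 889 CE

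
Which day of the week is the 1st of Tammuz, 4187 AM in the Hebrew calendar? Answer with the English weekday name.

Sunday

Equivalently 13 June 427 Gregorian, JDN 1877182.
1877182 ≡ 6 (mod 7); counting from Monday = 0 gives Sunday.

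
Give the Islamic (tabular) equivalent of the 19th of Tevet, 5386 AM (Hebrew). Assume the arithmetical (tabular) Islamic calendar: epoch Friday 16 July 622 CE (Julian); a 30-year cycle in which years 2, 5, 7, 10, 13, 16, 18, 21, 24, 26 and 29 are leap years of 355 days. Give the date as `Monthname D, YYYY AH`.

Rabi' al-Thani 18, 1035 AH

The source date corresponds to 17 January 1626 in the Gregorian calendar (JDN 2314961).
That day falls on 18 Rabi' al-Thani 1035 AH in the tabular Islamic calendar.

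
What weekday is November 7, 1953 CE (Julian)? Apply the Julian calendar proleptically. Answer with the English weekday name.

Equivalently 20 November 1953 Gregorian, JDN 2434702.
2434702 ≡ 4 (mod 7); counting from Monday = 0 gives Friday.

Friday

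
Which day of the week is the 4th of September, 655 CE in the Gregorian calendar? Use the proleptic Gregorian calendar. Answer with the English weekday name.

1960540 ≡ 1 (mod 7); counting from Monday = 0 gives Tuesday.

Tuesday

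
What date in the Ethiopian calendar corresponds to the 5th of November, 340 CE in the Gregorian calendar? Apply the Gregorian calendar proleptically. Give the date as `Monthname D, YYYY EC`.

Hidar 8, 333 EC

Julian Day Number of the source date = 1845551.
Converting JDN 1845551 to the Ethiopian calendar gives 8 Hidar 333 EC.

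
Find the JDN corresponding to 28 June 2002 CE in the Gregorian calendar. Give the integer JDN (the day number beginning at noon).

2452454

JDN 2400001 is 17 November 1858 CE (Gregorian), MJD 0; the target day is +52453 days from there, so JDN = 2452454.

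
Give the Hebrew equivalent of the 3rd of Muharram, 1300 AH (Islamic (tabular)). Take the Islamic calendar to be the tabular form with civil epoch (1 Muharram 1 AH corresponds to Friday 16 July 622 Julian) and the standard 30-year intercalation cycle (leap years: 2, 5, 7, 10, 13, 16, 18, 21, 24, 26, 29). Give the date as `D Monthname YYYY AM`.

Julian Day Number of the source date = 2408764.
Converting JDN 2408764 to the Hebrew calendar gives 3 Kislev 5643 AM.

3 Kislev 5643 AM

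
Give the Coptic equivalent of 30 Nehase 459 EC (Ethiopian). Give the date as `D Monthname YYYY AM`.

Julian Day Number of the source date = 1891864.
Converting JDN 1891864 to the Coptic calendar gives 30 Mesori 183 AM.

30 Mesori 183 AM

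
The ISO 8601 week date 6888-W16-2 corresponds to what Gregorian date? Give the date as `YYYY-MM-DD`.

ISO week 1 of 6888 is the week containing the first Thursday of 6888.
Week 16, day 2 (Tuesday) lands on 6888-04-13.

6888-04-13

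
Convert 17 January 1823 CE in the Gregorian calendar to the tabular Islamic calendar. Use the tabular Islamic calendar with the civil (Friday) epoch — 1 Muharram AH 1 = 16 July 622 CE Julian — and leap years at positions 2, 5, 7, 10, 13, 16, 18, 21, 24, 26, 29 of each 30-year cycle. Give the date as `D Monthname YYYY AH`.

Julian Day Number of the source date = 2386913.
Converting JDN 2386913 to the tabular Islamic calendar gives 4 Jumada al-Awwal 1238 AH.

4 Jumada al-Awwal 1238 AH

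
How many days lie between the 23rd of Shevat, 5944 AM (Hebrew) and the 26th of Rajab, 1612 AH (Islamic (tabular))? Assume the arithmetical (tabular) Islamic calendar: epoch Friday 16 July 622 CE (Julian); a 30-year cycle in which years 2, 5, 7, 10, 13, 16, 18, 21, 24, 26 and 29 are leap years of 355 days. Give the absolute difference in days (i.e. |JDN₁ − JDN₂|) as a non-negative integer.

742

JDN of the first date = 2518785.
JDN of the second date = 2519527.
|2519527 − 2518785| = 742.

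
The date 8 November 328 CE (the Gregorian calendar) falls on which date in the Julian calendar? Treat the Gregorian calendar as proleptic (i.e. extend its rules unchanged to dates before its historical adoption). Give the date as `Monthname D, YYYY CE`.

November 7, 328 CE

At this point the Julian calendar is 1 day behind the Gregorian.
8 November 328 Gregorian − 1 day → 7 November 328 Julian.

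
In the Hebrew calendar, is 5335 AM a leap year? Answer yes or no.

Hebrew year 5335 is year 15 of its 19-year Metonic cycle; leap years are at positions 3, 6, 8, 11, 14, 17, 19, so it is a common year (12 months).

no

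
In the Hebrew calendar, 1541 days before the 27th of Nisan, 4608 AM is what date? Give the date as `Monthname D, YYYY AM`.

Counting 1541 days back from JDN 2030885 reaches JDN 2029344, which is Shevat 23, 4604 AM.

Shevat 23, 4604 AM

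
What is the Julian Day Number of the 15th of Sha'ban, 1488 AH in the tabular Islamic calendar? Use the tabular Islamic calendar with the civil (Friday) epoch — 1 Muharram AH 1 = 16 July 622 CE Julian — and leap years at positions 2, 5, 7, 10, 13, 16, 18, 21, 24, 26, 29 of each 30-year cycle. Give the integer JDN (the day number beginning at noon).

2475604

Equivalently 14 November 2065 (Gregorian).
JDN 2400001 is 17 November 1858 CE (Gregorian), MJD 0; the target day is +75603 days from there, so JDN = 2475604.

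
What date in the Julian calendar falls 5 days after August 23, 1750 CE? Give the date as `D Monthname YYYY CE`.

28 August 1750 CE

JDN of August 23, 1750 CE = 2360480.
2360480 + 5 = 2360485.
JDN 2360485 in the Julian calendar is 28 August 1750 CE.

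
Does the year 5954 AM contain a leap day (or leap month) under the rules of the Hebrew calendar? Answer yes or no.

no

Hebrew year 5954 is year 7 of its 19-year Metonic cycle; leap years are at positions 3, 6, 8, 11, 14, 17, 19, so it is a common year (12 months).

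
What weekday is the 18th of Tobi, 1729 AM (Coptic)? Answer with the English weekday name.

Saturday

In the Gregorian calendar this is 26 January 2013 (JDN 2456319).
Since JDN mod 7 = 5 (0 = Monday), the day is Saturday.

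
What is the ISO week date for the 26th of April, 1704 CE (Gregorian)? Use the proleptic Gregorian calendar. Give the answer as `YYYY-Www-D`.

1704-W17-6

The weekday is Saturday (ISO weekday 6).
That Saturday belongs to ISO week 17 of ISO year 1704.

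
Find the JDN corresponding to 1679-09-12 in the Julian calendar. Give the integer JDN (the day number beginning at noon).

Equivalently 22 September 1679 (Gregorian).
JDN 2451545 is 1 January 2000 CE (Gregorian); the target day is −116978 days from there, so JDN = 2334567.

2334567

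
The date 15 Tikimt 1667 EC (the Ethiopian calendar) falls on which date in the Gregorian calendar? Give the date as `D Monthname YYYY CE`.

Both dates share Julian Day Number 2332771; in the Gregorian calendar that is 22 October 1674 CE.

22 October 1674 CE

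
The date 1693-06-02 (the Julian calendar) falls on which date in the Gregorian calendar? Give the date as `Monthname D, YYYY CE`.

June 12, 1693 CE

For dates in this range the Gregorian date is 10 days ahead of the Julian.
2 June 1693 Julian + 10 days → 12 June 1693 Gregorian.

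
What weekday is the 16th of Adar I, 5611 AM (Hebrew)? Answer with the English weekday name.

Equivalently 18 February 1851 Gregorian, JDN 2397172.
Since JDN mod 7 = 1 (0 = Monday), the day is Tuesday.

Tuesday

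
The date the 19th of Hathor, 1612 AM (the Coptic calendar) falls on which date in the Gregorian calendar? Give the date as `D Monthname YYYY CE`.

28 November 1895 CE

Julian Day Number of the source date = 2413526.
Converting JDN 2413526 to the Gregorian calendar gives 28 November 1895 CE.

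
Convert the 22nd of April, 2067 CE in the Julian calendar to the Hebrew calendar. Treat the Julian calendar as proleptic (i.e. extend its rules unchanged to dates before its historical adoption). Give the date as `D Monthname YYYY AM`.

Both dates share Julian Day Number 2476141; in the Hebrew calendar that is 20 Iyar 5827 AM.

20 Iyar 5827 AM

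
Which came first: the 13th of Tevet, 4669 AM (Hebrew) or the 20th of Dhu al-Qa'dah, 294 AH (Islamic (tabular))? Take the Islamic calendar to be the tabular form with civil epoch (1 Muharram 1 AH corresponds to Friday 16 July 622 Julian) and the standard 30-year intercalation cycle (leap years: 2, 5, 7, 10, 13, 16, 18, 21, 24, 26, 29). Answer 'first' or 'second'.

The two dates have Julian Day Numbers 2053048 and 2052583 respectively.
Since 2052583 < 2053048, the second date comes first.

second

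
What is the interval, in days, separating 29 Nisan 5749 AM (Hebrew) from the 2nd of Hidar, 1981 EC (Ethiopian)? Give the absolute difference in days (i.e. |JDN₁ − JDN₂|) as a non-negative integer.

First date → JDN 2447651; second date → JDN 2447477.
The interval is |2447651 − 2447477| = 174 days.

174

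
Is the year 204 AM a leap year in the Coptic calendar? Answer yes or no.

no

204 mod 4 = 0; in the Coptic calendar a year is leap when year mod 4 = 3, so it is a common year.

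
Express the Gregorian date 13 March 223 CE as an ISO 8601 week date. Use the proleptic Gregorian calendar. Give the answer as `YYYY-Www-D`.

0223-W11-4

The weekday is Thursday (ISO weekday 4).
That Thursday belongs to ISO week 11 of ISO year 223.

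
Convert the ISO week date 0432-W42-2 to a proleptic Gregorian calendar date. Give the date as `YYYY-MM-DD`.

ISO week 1 of 432 is the week containing the first Thursday of 432.
Week 42, day 2 (Tuesday) lands on 0432-10-12.

0432-10-12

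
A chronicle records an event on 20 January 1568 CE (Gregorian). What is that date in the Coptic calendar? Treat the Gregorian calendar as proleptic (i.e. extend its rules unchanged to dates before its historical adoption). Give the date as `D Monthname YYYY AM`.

14 Tobi 1284 AM

Both dates share Julian Day Number 2293779; in the Coptic calendar that is 14 Tobi 1284 AM.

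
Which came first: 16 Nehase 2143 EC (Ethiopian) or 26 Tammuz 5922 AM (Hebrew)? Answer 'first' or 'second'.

First date → JDN 2506931; second date → JDN 2510903.
JDN 2506931 < JDN 2510903, so the first date is earlier.

first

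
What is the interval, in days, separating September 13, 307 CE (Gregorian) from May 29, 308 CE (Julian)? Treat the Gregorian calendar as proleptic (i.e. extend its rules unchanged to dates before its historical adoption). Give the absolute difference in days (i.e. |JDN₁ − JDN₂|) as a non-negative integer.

260

JDN of the first date = 1833444.
JDN of the second date = 1833704.
|1833704 − 1833444| = 260.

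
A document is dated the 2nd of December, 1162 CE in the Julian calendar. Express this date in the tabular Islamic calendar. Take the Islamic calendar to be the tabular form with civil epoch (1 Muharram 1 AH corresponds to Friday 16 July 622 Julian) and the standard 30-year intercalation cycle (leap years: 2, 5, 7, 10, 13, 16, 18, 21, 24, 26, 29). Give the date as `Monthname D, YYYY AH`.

Dhu al-Hijjah 22, 557 AH

Both dates share Julian Day Number 2145814; in the tabular Islamic calendar that is 22 Dhu al-Hijjah 557 AH.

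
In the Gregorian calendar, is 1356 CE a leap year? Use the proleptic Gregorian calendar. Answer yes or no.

1356 is divisible by 4 and not by 100, so it is a leap year.

yes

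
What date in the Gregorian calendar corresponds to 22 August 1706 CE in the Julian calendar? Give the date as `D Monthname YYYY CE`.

At this point the Julian calendar is 11 days behind the Gregorian.
22 August 1706 Julian + 11 days → 2 September 1706 Gregorian.

2 September 1706 CE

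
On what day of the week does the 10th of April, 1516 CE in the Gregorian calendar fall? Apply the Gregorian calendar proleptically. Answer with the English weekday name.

Since JDN mod 7 = 0 (0 = Monday), the day is Monday.

Monday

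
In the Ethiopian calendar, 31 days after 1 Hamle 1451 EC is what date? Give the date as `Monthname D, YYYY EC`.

Nehase 2, 1451 EC

Counting 31 days forward from JDN 2254133 reaches JDN 2254164, which is Nehase 2, 1451 EC.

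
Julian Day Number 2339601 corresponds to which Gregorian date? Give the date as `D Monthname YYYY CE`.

JDN 2451545 is 1 Jan 2000; 2339601 is −111944 days from there.

4 July 1693 CE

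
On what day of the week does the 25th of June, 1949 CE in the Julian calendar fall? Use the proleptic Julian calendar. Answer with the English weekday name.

This is JDN 2433106 (8 July 1949 Gregorian).
Since JDN mod 7 = 4 (0 = Monday), the day is Friday.

Friday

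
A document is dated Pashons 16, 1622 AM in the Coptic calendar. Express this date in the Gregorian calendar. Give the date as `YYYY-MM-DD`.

Both dates share Julian Day Number 2417355; in the Gregorian calendar that is 24 May 1906 CE.

1906-05-24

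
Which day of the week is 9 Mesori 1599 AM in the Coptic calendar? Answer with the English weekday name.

Tuesday

Equivalently 14 August 1883 Gregorian, JDN 2409037.
2409037 ≡ 1 (mod 7); counting from Monday = 0 gives Tuesday.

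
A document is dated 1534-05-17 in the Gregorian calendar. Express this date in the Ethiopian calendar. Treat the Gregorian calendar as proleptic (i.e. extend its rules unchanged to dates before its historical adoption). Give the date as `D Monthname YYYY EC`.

12 Ginbot 1526 EC

Both dates share Julian Day Number 2281478; in the Ethiopian calendar that is 12 Ginbot 1526 EC.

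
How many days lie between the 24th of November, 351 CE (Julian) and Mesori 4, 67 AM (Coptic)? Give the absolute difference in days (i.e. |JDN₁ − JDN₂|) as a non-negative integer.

119

JDN of the first date = 1849588.
JDN of the second date = 1849469.
|1849469 − 1849588| = 119.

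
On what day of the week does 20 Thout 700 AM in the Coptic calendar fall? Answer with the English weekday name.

Tuesday

In the proleptic Gregorian calendar this is 23 September 983 (JDN 2080359).
Since JDN mod 7 = 1 (0 = Monday), the day is Tuesday.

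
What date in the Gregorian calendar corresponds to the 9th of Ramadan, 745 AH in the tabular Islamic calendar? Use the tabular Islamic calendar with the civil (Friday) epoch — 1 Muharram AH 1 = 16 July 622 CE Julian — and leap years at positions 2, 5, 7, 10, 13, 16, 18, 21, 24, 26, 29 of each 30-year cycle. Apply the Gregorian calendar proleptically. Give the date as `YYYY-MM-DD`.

Julian Day Number of the source date = 2212333.
Converting JDN 2212333 to the Gregorian calendar gives 22 January 1345 CE.

1345-01-22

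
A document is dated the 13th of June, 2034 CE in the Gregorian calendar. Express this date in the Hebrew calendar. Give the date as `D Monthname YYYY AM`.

26 Sivan 5794 AM

Both dates share Julian Day Number 2464127; in the Hebrew calendar that is 26 Sivan 5794 AM.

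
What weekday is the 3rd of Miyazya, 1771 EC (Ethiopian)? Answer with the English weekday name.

Friday

This is JDN 2370925 (9 April 1779 Gregorian).
2370925 ≡ 4 (mod 7); counting from Monday = 0 gives Friday.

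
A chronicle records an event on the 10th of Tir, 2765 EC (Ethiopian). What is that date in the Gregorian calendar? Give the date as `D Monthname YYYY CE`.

Julian Day Number of the source date = 2733901.
Converting JDN 2733901 to the Gregorian calendar gives 24 January 2773 CE.

24 January 2773 CE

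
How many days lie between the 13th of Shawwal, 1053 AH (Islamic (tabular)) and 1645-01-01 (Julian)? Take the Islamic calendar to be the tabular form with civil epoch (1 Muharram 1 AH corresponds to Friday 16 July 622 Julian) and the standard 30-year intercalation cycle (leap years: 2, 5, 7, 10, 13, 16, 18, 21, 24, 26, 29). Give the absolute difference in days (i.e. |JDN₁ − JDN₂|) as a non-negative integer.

JDN of the first date = 2321512.
JDN of the second date = 2321895.
|2321895 − 2321512| = 383.

383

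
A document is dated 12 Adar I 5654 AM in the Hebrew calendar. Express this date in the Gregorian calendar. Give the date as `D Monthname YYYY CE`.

Both dates share Julian Day Number 2412878; in the Gregorian calendar that is 18 February 1894 CE.

18 February 1894 CE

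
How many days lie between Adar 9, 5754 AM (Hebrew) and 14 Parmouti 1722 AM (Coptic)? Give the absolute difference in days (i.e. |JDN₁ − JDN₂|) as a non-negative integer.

4444

JDN of the first date = 2449404.
JDN of the second date = 2453848.
|2453848 − 2449404| = 4444.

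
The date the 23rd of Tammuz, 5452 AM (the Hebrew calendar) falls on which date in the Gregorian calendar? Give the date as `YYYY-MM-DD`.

1692-07-07

Julian Day Number of the source date = 2339239.
Converting JDN 2339239 to the Gregorian calendar gives 7 July 1692 CE.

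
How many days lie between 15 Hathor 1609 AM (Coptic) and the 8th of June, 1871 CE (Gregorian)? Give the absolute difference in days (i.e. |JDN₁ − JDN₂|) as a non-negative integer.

7839

First date → JDN 2412426; second date → JDN 2404587.
The interval is |2412426 − 2404587| = 7839 days.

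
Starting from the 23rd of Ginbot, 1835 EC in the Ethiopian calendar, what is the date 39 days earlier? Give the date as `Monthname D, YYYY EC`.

Miyazya 14, 1835 EC

The starting date is JDN 2394351; 2394351 − 39 = 2394312.
JDN 2394312 corresponds to Miyazya 14, 1835 EC.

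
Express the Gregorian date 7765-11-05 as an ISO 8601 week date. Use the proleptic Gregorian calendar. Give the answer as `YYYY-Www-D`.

7765-W45-2

The weekday is Tuesday (ISO weekday 2).
That Tuesday belongs to ISO week 45 of ISO year 7765.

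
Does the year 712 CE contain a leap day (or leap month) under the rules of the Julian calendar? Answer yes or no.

yes

712 mod 4 = 0, so it is a leap year in the Julian calendar.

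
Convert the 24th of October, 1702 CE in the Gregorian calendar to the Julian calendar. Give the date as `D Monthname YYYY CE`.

For dates in this range the Gregorian date is 11 days ahead of the Julian.
24 October 1702 Gregorian − 11 days → 13 October 1702 Julian.

13 October 1702 CE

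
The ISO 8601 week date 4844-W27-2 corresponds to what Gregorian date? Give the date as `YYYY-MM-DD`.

ISO week 1 of 4844 is the week containing the first Thursday of 4844.
Week 27, day 2 (Tuesday) lands on 4844-07-05.

4844-07-05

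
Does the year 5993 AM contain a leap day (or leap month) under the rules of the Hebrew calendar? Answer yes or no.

yes

Hebrew year 5993 is year 8 of its 19-year Metonic cycle; leap years are at positions 3, 6, 8, 11, 14, 17, 19, so it is a leap year (13 months).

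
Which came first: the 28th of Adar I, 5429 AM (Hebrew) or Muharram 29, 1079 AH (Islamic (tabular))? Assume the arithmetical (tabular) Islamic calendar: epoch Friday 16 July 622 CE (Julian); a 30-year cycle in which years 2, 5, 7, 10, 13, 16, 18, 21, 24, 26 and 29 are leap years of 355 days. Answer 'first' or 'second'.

The two dates have Julian Day Numbers 2330710 and 2330475 respectively.
Since 2330475 < 2330710, the second date comes first.

second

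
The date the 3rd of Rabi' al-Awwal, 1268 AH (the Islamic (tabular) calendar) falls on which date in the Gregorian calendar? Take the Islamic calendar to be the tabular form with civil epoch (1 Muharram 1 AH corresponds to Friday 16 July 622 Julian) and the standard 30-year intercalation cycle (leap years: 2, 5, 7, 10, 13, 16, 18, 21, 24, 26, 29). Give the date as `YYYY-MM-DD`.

1851-12-27

Julian Day Number of the source date = 2397484.
Converting JDN 2397484 to the Gregorian calendar gives 27 December 1851 CE.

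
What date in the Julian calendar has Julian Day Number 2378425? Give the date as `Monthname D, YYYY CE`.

October 10, 1799 CE

The Gregorian equivalent of JDN 2378425 is 21 October 1799.
In the Julian calendar that day is October 10, 1799 CE.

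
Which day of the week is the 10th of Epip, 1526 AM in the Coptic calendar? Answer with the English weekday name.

Monday

In the Gregorian calendar this is 16 July 1810 (JDN 2382345).
2382345 ≡ 0 (mod 7); counting from Monday = 0 gives Monday.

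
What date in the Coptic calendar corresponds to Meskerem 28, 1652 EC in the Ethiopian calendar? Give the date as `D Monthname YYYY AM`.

The source date corresponds to 6 October 1659 in the Gregorian calendar (JDN 2327276).
That day falls on 28 Thout 1376 AM in the Coptic calendar.

28 Thout 1376 AM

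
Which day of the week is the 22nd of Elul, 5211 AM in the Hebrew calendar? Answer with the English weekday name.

Equivalently 29 August 1451 Gregorian, JDN 2251267.
Since JDN mod 7 = 4 (0 = Monday), the day is Friday.

Friday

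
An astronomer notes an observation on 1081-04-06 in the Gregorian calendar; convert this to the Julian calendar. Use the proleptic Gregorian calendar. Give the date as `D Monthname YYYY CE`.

31 March 1081 CE

For dates in this range the Gregorian date is 6 days ahead of the Julian.
6 April 1081 Gregorian − 6 days → 31 March 1081 Julian.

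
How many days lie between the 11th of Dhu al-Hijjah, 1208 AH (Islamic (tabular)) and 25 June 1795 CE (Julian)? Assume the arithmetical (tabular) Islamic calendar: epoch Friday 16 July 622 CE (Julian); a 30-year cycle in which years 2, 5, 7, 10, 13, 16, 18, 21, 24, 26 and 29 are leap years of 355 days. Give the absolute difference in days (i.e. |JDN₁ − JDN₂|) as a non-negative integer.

361

JDN of the first date = 2376496.
JDN of the second date = 2376857.
|2376857 − 2376496| = 361.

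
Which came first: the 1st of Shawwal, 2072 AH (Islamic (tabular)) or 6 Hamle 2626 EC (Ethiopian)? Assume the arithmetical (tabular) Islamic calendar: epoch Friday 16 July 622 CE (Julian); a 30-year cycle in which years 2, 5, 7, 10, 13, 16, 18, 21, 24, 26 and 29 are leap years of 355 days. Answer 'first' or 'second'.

first

The two dates have Julian Day Numbers 2682599 and 2683307 respectively.
Since 2682599 < 2683307, the first date comes first.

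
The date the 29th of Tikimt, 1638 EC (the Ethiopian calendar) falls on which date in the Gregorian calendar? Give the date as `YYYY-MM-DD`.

1645-11-05

Both dates share Julian Day Number 2322193; in the Gregorian calendar that is 5 November 1645 CE.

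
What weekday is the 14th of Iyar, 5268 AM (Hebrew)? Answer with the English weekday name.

This is JDN 2271959 (24 April 1508 Gregorian).
JDN 2271959 mod 7 = 4, and JDN 0 was a Monday, so this is a Friday.

Friday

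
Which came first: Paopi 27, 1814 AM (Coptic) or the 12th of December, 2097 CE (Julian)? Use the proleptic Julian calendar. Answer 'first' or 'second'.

first

Converting both to JDN: 2487284 vs 2487333; the smaller is the first.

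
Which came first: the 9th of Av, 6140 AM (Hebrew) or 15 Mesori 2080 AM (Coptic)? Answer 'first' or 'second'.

second

Converting both to JDN: 2590561 vs 2584729; the smaller is the second.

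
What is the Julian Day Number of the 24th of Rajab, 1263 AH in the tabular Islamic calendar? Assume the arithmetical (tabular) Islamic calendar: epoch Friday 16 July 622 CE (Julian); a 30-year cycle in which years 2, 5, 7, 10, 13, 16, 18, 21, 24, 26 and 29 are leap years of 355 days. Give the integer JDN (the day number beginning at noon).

2395851

In the Gregorian calendar the same day is 8 July 1847.
JDN 2400001 is 17 November 1858 CE (Gregorian), MJD 0; the target day is −4150 days from there, so JDN = 2395851.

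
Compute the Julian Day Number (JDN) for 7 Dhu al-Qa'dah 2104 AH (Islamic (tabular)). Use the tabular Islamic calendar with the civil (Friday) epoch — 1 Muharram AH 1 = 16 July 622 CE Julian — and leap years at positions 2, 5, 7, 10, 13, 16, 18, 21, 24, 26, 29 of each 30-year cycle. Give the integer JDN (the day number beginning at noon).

In the Gregorian calendar the same day is 1 October 2663.
JDN 2400001 is 17 November 1858 CE (Gregorian), MJD 0; the target day is +293973 days from there, so JDN = 2693974.

2693974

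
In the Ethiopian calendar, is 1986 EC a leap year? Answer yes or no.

no

1986 mod 4 = 2; in the Ethiopian calendar a year is leap when year mod 4 = 3, so it is a common year.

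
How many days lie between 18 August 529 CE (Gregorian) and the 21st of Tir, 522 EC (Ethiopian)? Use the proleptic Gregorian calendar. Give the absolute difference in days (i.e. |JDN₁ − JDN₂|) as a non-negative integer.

First date → JDN 1914503; second date → JDN 1914656.
The interval is |1914503 − 1914656| = 153 days.

153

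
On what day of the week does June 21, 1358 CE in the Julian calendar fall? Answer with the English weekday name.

Equivalently 29 June 1358 Gregorian, JDN 2217239.
JDN 2217239 mod 7 = 3, and JDN 0 was a Monday, so this is a Thursday.

Thursday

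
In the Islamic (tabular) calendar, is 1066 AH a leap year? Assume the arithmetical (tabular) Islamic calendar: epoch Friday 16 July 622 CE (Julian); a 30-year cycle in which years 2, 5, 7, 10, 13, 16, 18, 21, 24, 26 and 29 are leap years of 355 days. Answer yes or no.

yes

Year 1066 AH is year 16 of its 30-year cycle; leap positions are 2, 5, 7, 10, 13, 16, 18, 21, 24, 26, 29, so it is a leap year (355 days).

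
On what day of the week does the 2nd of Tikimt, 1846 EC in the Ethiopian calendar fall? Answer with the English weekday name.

In the Gregorian calendar this is 11 October 1853 (JDN 2398138).
Since JDN mod 7 = 1 (0 = Monday), the day is Tuesday.

Tuesday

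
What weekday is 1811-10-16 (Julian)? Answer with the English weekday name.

Equivalently 28 October 1811 Gregorian, JDN 2382814.
2382814 ≡ 0 (mod 7); counting from Monday = 0 gives Monday.

Monday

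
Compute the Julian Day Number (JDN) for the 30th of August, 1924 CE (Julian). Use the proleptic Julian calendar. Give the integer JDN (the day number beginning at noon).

2424041

In the Gregorian calendar the same day is 12 September 1924.
JDN 2451545 is 1 January 2000 CE (Gregorian); the target day is −27504 days from there, so JDN = 2424041.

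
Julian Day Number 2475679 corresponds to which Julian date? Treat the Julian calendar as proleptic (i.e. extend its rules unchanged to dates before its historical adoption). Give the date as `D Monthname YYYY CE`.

The Gregorian equivalent of JDN 2475679 is 28 January 2066.
In the Julian calendar that day is 15 January 2066 CE.

15 January 2066 CE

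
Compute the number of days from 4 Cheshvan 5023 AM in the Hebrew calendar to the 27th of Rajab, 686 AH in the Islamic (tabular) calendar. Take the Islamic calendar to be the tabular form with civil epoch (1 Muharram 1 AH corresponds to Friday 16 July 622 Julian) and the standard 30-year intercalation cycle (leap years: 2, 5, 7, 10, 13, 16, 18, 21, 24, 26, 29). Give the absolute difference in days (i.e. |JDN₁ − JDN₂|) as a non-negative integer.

First date → JDN 2182295; second date → JDN 2191384.
The interval is |2182295 − 2191384| = 9089 days.

9089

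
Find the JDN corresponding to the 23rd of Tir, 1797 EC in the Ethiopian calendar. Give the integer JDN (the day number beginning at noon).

2380352

Equivalently 30 January 1805 (Gregorian).
JDN 2400001 is 17 November 1858 CE (Gregorian), MJD 0; the target day is −19649 days from there, so JDN = 2380352.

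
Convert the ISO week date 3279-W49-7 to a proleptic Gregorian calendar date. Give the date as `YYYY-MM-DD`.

ISO week 1 of 3279 is the week containing the first Thursday of 3279.
Week 49, day 7 (Sunday) lands on 3279-12-10.

3279-12-10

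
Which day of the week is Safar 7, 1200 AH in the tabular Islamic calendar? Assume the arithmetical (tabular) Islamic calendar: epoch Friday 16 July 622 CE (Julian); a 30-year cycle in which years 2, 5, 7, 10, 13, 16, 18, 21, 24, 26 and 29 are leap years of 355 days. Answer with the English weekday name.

Saturday

Equivalently 10 December 1785 Gregorian, JDN 2373362.
JDN 2373362 mod 7 = 5, and JDN 0 was a Monday, so this is a Saturday.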